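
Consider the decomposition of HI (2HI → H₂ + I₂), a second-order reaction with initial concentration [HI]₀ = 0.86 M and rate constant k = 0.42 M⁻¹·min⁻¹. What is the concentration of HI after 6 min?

0.2715 M

Step 1: For a second-order reaction: 1/[HI] = 1/[HI]₀ + kt
Step 2: 1/[HI] = 1/0.86 + 0.42 × 6
Step 3: 1/[HI] = 1.163 + 2.52 = 3.683
Step 4: [HI] = 1/3.683 = 0.2715 M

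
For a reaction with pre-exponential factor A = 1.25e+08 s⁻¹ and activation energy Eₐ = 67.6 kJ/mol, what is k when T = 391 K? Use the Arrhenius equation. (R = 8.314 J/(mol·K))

1.16e-01 s⁻¹

Step 1: Use the Arrhenius equation: k = A × exp(-Eₐ/RT)
Step 2: Convert Eₐ to J/mol: 67.6 kJ/mol = 67600 J/mol
Step 3: Calculate the exponent: -Eₐ/(RT) = -67600/(8.314 × 391) = -20.79505
Step 4: k = 1.25e+08 × exp(-20.79505)
Step 5: k = 1.25e+08 × 9.30732e-10 = 1.1634e-01 s⁻¹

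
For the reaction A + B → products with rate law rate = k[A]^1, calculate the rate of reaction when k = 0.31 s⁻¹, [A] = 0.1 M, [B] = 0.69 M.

0.031 M/s

Step 1: The rate law is rate = k[A]^1
Step 2: Note that the rate does not depend on [B] (zero order in B).
Step 3: rate = 0.31 × (0.1)^1 = 0.031 M/s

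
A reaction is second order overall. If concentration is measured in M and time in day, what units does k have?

M⁻¹·day⁻¹

Step 1: For overall order n, rate = k × (concentration)^n.
Step 2: Rate has units M·day⁻¹; concentration term has units M^2.
Step 3: k = rate / (concentration)^n, so units of k = M^(1-2)·day⁻¹ = M⁻¹·day⁻¹.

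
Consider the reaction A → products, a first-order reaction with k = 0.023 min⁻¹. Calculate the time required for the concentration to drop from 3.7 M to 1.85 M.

30.14 min

Step 1: For first-order: t = ln([A]₀/[A])/k
Step 2: t = ln(3.7/1.85)/0.023
Step 3: t = ln(2)/0.023
Step 4: t = 0.6931/0.023 = 30.14 min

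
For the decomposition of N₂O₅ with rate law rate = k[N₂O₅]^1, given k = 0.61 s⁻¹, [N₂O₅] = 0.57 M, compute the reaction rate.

0.3477 M/s

Step 1: Identify the rate law: rate = k[N₂O₅]^1
Step 2: Substitute values: rate = 0.61 × (0.57)^1
Step 3: Calculate: rate = 0.61 × 0.57 = 0.3477 M/s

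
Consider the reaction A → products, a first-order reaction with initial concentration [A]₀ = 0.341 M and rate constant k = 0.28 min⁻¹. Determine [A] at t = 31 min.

5.795e-05 M

Step 1: For a first-order reaction: [A] = [A]₀ × e^(-kt)
Step 2: [A] = 0.341 × e^(-0.28 × 31)
Step 3: [A] = 0.341 × e^(-8.68)
Step 4: [A] = 0.341 × 0.000169951 = 5.795e-05 M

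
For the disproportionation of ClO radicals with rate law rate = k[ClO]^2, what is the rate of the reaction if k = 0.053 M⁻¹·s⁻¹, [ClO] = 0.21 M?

0.002337 M/s

Step 1: Identify the rate law: rate = k[ClO]^2
Step 2: Substitute values: rate = 0.053 × (0.21)^2
Step 3: Calculate: rate = 0.053 × 0.0441 = 0.0023373 M/s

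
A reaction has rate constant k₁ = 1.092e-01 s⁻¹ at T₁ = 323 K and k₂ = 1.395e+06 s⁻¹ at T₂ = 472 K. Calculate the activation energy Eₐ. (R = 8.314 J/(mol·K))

139.2 kJ/mol

Step 1: Use the two-temperature Arrhenius form: ln(k₂/k₁) = -Eₐ/R × (1/T₂ - 1/T₁)
Step 2: ln(k₂/k₁) = ln(1.395e+06/1.092e-01) = ln(1.27747e+07) = 16.363
Step 3: 1/T₂ - 1/T₁ = 1/472 - 1/323 = -9.773312e-04 K⁻¹
Step 4: Eₐ = -R × ln(k₂/k₁) / (1/T₂ - 1/T₁) = -8.314 × 16.363 / -9.773312e-04
Step 5: Eₐ = 1.3920e+05 J/mol = 139.2 kJ/mol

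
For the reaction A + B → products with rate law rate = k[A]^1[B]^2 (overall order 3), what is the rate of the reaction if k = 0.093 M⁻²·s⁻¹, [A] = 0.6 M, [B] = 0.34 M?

0.00645 M/s

Step 1: The rate law is rate = k[A]^1[B]^2, overall order = 1+2 = 3
Step 2: Substitute values: rate = 0.093 × (0.6)^1 × (0.34)^2
Step 3: rate = 0.093 × 0.6 × 0.1156 = 0.00645048 M/s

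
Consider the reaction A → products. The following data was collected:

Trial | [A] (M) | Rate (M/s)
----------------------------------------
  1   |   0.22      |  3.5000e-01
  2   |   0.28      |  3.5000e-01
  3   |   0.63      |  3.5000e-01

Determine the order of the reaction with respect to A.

zeroth order (0)

Step 1: Compare trials - when concentration changes, rate stays constant.
Step 2: rate₂/rate₁ = 3.5000e-01/3.5000e-01 = 1
Step 3: [A]₂/[A]₁ = 0.28/0.22 = 1.273
Step 4: Since rate ratio ≈ (conc ratio)^0, the reaction is zeroth order.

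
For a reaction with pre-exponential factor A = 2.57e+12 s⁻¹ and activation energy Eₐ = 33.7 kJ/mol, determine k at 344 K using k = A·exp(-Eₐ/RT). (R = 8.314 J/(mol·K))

1.96e+07 s⁻¹

Step 1: Use the Arrhenius equation: k = A × exp(-Eₐ/RT)
Step 2: Convert Eₐ to J/mol: 33.7 kJ/mol = 33700 J/mol
Step 3: Calculate the exponent: -Eₐ/(RT) = -33700/(8.314 × 344) = -11.78315
Step 4: k = 2.57e+12 × exp(-11.78315)
Step 5: k = 2.57e+12 × 7.63208e-06 = 1.9614e+07 s⁻¹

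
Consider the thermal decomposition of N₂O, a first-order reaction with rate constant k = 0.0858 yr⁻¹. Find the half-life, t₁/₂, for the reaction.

8.079 yr

Step 1: For a first-order reaction, t₁/₂ = ln(2)/k
Step 2: t₁/₂ = ln(2)/0.0858
Step 3: t₁/₂ = 0.6931/0.0858 = 8.079 yr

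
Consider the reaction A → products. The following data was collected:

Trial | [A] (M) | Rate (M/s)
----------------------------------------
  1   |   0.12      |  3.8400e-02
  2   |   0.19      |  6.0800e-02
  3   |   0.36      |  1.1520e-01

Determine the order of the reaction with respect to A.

first order (1)

Step 1: Compare trials to find order n where rate₂/rate₁ = ([A]₂/[A]₁)^n
Step 2: rate₂/rate₁ = 6.0800e-02/3.8400e-02 = 1.583
Step 3: [A]₂/[A]₁ = 0.19/0.12 = 1.583
Step 4: n = ln(1.583)/ln(1.583) = 1.00 ≈ 1
Step 5: The reaction is first order in A.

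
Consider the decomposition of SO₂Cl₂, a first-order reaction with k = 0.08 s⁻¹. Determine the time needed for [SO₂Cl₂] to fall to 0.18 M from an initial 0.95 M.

20.79 s

Step 1: For first-order: t = ln([SO₂Cl₂]₀/[SO₂Cl₂])/k
Step 2: t = ln(0.95/0.18)/0.08
Step 3: t = ln(5.278)/0.08
Step 4: t = 1.664/0.08 = 20.79 s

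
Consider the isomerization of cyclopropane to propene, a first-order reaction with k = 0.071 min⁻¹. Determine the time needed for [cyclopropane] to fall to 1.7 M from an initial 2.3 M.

4.257 min

Step 1: For first-order: t = ln([cyclopropane]₀/[cyclopropane])/k
Step 2: t = ln(2.3/1.7)/0.071
Step 3: t = ln(1.353)/0.071
Step 4: t = 0.3023/0.071 = 4.257 min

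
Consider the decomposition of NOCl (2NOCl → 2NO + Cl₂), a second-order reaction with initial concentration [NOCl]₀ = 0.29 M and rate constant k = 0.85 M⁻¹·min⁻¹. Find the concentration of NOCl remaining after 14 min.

0.06515 M

Step 1: For a second-order reaction: 1/[NOCl] = 1/[NOCl]₀ + kt
Step 2: 1/[NOCl] = 1/0.29 + 0.85 × 14
Step 3: 1/[NOCl] = 3.448 + 11.9 = 15.35
Step 4: [NOCl] = 1/15.35 = 0.06515 M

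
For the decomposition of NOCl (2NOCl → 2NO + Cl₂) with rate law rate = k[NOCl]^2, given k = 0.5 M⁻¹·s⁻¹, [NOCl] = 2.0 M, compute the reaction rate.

2 M/s

Step 1: Identify the rate law: rate = k[NOCl]^2
Step 2: Substitute values: rate = 0.5 × (2.0)^2
Step 3: Calculate: rate = 0.5 × 4 = 2 M/s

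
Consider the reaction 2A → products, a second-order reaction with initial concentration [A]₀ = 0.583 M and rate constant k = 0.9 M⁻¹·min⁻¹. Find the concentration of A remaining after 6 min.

0.1405 M

Step 1: For a second-order reaction: 1/[A] = 1/[A]₀ + kt
Step 2: 1/[A] = 1/0.583 + 0.9 × 6
Step 3: 1/[A] = 1.715 + 5.4 = 7.115
Step 4: [A] = 1/7.115 = 0.1405 M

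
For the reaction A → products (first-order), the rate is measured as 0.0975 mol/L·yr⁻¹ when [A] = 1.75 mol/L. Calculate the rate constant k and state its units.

0.05571 yr⁻¹

Step 1: rate = k[A]^1, so k = rate / [A]^1.
Step 2: k = 0.0975 / (1.75)^1 = 0.0975 / 1.75.
Step 3: k = 0.05571 yr⁻¹.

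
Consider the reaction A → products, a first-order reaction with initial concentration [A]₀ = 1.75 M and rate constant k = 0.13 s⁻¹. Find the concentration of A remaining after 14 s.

0.2835 M

Step 1: For a first-order reaction: [A] = [A]₀ × e^(-kt)
Step 2: [A] = 1.75 × e^(-0.13 × 14)
Step 3: [A] = 1.75 × e^(-1.82)
Step 4: [A] = 1.75 × 0.162026 = 0.2835 M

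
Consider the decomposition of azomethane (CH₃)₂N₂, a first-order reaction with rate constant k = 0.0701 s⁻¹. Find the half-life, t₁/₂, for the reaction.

9.888 s

Step 1: For a first-order reaction, t₁/₂ = ln(2)/k
Step 2: t₁/₂ = ln(2)/0.0701
Step 3: t₁/₂ = 0.6931/0.0701 = 9.888 s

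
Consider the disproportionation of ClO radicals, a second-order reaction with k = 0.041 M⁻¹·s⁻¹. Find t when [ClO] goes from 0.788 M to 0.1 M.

213 s

Step 1: For second-order: t = (1/[ClO] - 1/[ClO]₀)/k
Step 2: t = (1/0.1 - 1/0.788)/0.041
Step 3: t = (10 - 1.269)/0.041
Step 4: t = 8.731/0.041 = 213 s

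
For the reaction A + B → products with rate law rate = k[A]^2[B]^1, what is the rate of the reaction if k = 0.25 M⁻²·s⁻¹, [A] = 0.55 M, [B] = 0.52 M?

0.03933 M/s

Step 1: The rate law is rate = k[A]^2[B]^1
Step 2: Substitute: rate = 0.25 × (0.55)^2 × (0.52)^1
Step 3: rate = 0.25 × 0.3025 × 0.52 = 0.039325 M/s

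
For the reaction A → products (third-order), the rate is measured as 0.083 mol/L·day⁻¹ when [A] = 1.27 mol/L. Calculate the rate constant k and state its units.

0.04052 (mol/L)⁻²·day⁻¹

Step 1: rate = k[A]^3, so k = rate / [A]^3.
Step 2: k = 0.083 / (1.27)^3 = 0.083 / 2.048.
Step 3: k = 0.04052 (mol/L)⁻²·day⁻¹.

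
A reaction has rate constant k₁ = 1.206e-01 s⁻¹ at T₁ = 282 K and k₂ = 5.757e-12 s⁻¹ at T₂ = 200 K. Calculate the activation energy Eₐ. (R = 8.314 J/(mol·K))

135.9 kJ/mol

Step 1: Use the two-temperature Arrhenius form: ln(k₂/k₁) = -Eₐ/R × (1/T₂ - 1/T₁)
Step 2: ln(k₂/k₁) = ln(5.757e-12/1.206e-01) = ln(4.77363e-11) = -23.7653
Step 3: 1/T₂ - 1/T₁ = 1/200 - 1/282 = 1.453901e-03 K⁻¹
Step 4: Eₐ = -R × ln(k₂/k₁) / (1/T₂ - 1/T₁) = -8.314 × -23.7653 / 1.453901e-03
Step 5: Eₐ = 1.3590e+05 J/mol = 135.9 kJ/mol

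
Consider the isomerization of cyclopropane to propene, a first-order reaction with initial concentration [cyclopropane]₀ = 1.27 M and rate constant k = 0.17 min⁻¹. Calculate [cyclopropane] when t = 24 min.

0.02147 M

Step 1: For a first-order reaction: [cyclopropane] = [cyclopropane]₀ × e^(-kt)
Step 2: [cyclopropane] = 1.27 × e^(-0.17 × 24)
Step 3: [cyclopropane] = 1.27 × e^(-4.08)
Step 4: [cyclopropane] = 1.27 × 0.0169075 = 0.02147 M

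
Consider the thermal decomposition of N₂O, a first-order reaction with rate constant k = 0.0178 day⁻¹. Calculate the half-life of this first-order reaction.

38.94 day

Step 1: For a first-order reaction, t₁/₂ = ln(2)/k
Step 2: t₁/₂ = ln(2)/0.0178
Step 3: t₁/₂ = 0.6931/0.0178 = 38.94 day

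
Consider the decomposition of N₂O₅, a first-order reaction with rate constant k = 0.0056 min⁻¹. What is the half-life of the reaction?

123.8 min

Step 1: For a first-order reaction, t₁/₂ = ln(2)/k
Step 2: t₁/₂ = ln(2)/0.0056
Step 3: t₁/₂ = 0.6931/0.0056 = 123.8 min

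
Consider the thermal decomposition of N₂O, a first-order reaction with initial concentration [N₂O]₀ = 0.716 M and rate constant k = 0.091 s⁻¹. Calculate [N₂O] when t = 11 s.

0.2631 M

Step 1: For a first-order reaction: [N₂O] = [N₂O]₀ × e^(-kt)
Step 2: [N₂O] = 0.716 × e^(-0.091 × 11)
Step 3: [N₂O] = 0.716 × e^(-1.001)
Step 4: [N₂O] = 0.716 × 0.367512 = 0.2631 M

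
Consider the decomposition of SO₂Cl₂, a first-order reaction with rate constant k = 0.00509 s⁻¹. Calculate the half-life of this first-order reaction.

136.2 s

Step 1: For a first-order reaction, t₁/₂ = ln(2)/k
Step 2: t₁/₂ = ln(2)/0.00509
Step 3: t₁/₂ = 0.6931/0.00509 = 136.2 s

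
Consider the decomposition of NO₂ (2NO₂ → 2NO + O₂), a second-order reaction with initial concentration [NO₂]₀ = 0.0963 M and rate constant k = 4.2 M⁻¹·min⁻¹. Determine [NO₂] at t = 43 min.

0.005236 M

Step 1: For a second-order reaction: 1/[NO₂] = 1/[NO₂]₀ + kt
Step 2: 1/[NO₂] = 1/0.0963 + 4.2 × 43
Step 3: 1/[NO₂] = 10.38 + 180.6 = 191
Step 4: [NO₂] = 1/191 = 0.005236 M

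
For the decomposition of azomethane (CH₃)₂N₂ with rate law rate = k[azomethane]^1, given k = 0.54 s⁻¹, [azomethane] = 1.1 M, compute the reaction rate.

0.594 M/s

Step 1: Identify the rate law: rate = k[azomethane]^1
Step 2: Substitute values: rate = 0.54 × (1.1)^1
Step 3: Calculate: rate = 0.54 × 1.1 = 0.594 M/s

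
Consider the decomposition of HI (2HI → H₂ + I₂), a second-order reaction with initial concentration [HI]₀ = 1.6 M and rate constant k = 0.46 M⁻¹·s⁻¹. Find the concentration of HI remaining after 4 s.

0.4057 M

Step 1: For a second-order reaction: 1/[HI] = 1/[HI]₀ + kt
Step 2: 1/[HI] = 1/1.6 + 0.46 × 4
Step 3: 1/[HI] = 0.625 + 1.84 = 2.465
Step 4: [HI] = 1/2.465 = 0.4057 M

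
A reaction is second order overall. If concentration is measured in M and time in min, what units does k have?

M⁻¹·min⁻¹

Step 1: For overall order n, rate = k × (concentration)^n.
Step 2: Rate has units M·min⁻¹; concentration term has units M^2.
Step 3: k = rate / (concentration)^n, so units of k = M^(1-2)·min⁻¹ = M⁻¹·min⁻¹.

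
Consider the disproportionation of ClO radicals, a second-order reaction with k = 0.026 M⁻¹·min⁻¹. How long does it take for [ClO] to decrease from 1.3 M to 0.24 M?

130.7 min

Step 1: For second-order: t = (1/[ClO] - 1/[ClO]₀)/k
Step 2: t = (1/0.24 - 1/1.3)/0.026
Step 3: t = (4.167 - 0.7692)/0.026
Step 4: t = 3.397/0.026 = 130.7 min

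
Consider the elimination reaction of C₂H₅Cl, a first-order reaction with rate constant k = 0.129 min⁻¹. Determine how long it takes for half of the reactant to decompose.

5.373 min

Step 1: For a first-order reaction, t₁/₂ = ln(2)/k
Step 2: t₁/₂ = ln(2)/0.129
Step 3: t₁/₂ = 0.6931/0.129 = 5.373 min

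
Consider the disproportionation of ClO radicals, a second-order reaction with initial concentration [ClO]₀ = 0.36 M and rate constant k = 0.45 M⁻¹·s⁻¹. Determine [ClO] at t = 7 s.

0.1687 M

Step 1: For a second-order reaction: 1/[ClO] = 1/[ClO]₀ + kt
Step 2: 1/[ClO] = 1/0.36 + 0.45 × 7
Step 3: 1/[ClO] = 2.778 + 3.15 = 5.928
Step 4: [ClO] = 1/5.928 = 0.1687 M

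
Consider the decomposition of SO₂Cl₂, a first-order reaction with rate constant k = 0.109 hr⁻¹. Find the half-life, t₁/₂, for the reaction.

6.359 hr

Step 1: For a first-order reaction, t₁/₂ = ln(2)/k
Step 2: t₁/₂ = ln(2)/0.109
Step 3: t₁/₂ = 0.6931/0.109 = 6.359 hr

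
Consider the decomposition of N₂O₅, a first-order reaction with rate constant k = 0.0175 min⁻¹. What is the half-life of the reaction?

39.61 min

Step 1: For a first-order reaction, t₁/₂ = ln(2)/k
Step 2: t₁/₂ = ln(2)/0.0175
Step 3: t₁/₂ = 0.6931/0.0175 = 39.61 min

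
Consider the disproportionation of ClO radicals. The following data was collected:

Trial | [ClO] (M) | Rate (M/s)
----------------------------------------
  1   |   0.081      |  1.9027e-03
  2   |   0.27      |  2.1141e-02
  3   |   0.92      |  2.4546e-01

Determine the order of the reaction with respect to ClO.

second order (2)

Step 1: Compare trials to find order n where rate₂/rate₁ = ([ClO]₂/[ClO]₁)^n
Step 2: rate₂/rate₁ = 2.1141e-02/1.9027e-03 = 11.11
Step 3: [ClO]₂/[ClO]₁ = 0.27/0.081 = 3.333
Step 4: n = ln(11.11)/ln(3.333) = 2.00 ≈ 2
Step 5: The reaction is second order in ClO.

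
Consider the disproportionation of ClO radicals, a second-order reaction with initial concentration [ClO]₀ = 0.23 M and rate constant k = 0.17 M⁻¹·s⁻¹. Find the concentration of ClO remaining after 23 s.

0.1211 M

Step 1: For a second-order reaction: 1/[ClO] = 1/[ClO]₀ + kt
Step 2: 1/[ClO] = 1/0.23 + 0.17 × 23
Step 3: 1/[ClO] = 4.348 + 3.91 = 8.258
Step 4: [ClO] = 1/8.258 = 0.1211 M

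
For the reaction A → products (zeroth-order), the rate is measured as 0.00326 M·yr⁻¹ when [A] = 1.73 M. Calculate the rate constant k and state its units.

0.00326 M·yr⁻¹

Step 1: For a zeroth-order reaction, rate = k (independent of concentration).
Step 2: k = rate = 0.00326 M·yr⁻¹.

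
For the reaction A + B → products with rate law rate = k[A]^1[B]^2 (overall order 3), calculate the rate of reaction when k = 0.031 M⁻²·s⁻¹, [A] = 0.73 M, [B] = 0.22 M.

0.001095 M/s

Step 1: The rate law is rate = k[A]^1[B]^2, overall order = 1+2 = 3
Step 2: Substitute values: rate = 0.031 × (0.73)^1 × (0.22)^2
Step 3: rate = 0.031 × 0.73 × 0.0484 = 0.00109529 M/s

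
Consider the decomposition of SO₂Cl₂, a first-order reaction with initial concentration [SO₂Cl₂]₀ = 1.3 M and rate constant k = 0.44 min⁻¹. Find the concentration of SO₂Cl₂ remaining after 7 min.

0.05975 M

Step 1: For a first-order reaction: [SO₂Cl₂] = [SO₂Cl₂]₀ × e^(-kt)
Step 2: [SO₂Cl₂] = 1.3 × e^(-0.44 × 7)
Step 3: [SO₂Cl₂] = 1.3 × e^(-3.08)
Step 4: [SO₂Cl₂] = 1.3 × 0.0459593 = 0.05975 M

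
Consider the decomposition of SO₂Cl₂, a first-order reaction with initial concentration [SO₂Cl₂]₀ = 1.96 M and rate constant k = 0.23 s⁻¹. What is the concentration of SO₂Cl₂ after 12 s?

0.1241 M

Step 1: For a first-order reaction: [SO₂Cl₂] = [SO₂Cl₂]₀ × e^(-kt)
Step 2: [SO₂Cl₂] = 1.96 × e^(-0.23 × 12)
Step 3: [SO₂Cl₂] = 1.96 × e^(-2.76)
Step 4: [SO₂Cl₂] = 1.96 × 0.0632918 = 0.1241 M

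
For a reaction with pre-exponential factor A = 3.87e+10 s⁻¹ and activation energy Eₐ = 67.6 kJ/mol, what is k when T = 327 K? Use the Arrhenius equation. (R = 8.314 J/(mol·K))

6.15e-01 s⁻¹

Step 1: Use the Arrhenius equation: k = A × exp(-Eₐ/RT)
Step 2: Convert Eₐ to J/mol: 67.6 kJ/mol = 67600 J/mol
Step 3: Calculate the exponent: -Eₐ/(RT) = -67600/(8.314 × 327) = -24.86503
Step 4: k = 3.87e+10 × exp(-24.86503)
Step 5: k = 3.87e+10 × 1.58948e-11 = 6.1513e-01 s⁻¹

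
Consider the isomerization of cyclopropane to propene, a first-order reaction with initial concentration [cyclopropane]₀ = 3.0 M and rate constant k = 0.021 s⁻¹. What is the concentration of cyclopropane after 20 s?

1.971 M

Step 1: For a first-order reaction: [cyclopropane] = [cyclopropane]₀ × e^(-kt)
Step 2: [cyclopropane] = 3.0 × e^(-0.021 × 20)
Step 3: [cyclopropane] = 3.0 × e^(-0.42)
Step 4: [cyclopropane] = 3.0 × 0.657047 = 1.971 M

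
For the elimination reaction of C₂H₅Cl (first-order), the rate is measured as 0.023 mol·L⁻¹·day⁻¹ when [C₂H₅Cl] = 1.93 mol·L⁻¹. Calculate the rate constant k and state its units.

0.01192 day⁻¹

Step 1: rate = k[C₂H₅Cl]^1, so k = rate / [C₂H₅Cl]^1.
Step 2: k = 0.023 / (1.93)^1 = 0.023 / 1.93.
Step 3: k = 0.01192 day⁻¹.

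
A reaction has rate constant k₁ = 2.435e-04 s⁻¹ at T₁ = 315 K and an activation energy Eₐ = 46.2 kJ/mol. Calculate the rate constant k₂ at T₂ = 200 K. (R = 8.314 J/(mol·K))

9.577e-09 s⁻¹

Step 1: Use the two-temperature Arrhenius form: ln(k₂/k₁) = -Eₐ/R × (1/T₂ - 1/T₁)
Step 2: Convert Eₐ to J/mol: 46.2 kJ/mol = 46200 J/mol
Step 3: 1/T₂ - 1/T₁ = 1/200 - 1/315 = 1.825397e-03 K⁻¹
Step 4: ln(k₂/k₁) = -46200/8.314 × 1.825397e-03 = -10.14353
Step 5: k₂ = k₁ × exp(-10.14353) = 2.435e-04 × 3.93297e-05 = 9.577e-09 s⁻¹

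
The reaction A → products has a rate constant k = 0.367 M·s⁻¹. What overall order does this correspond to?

zeroth order (0)

Step 1: The units of k for an nth-order reaction are (concentration)^(1-n)·(time)⁻¹.
Step 2: Here k has units M·s⁻¹, so the concentration exponent is 1.
Step 3: 1 - n = 1 ⇒ n = 0. The reaction is zeroth order.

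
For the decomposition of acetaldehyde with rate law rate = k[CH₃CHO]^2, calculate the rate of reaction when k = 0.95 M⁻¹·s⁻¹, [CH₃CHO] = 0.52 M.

0.2569 M/s

Step 1: Identify the rate law: rate = k[CH₃CHO]^2
Step 2: Substitute values: rate = 0.95 × (0.52)^2
Step 3: Calculate: rate = 0.95 × 0.2704 = 0.25688 M/s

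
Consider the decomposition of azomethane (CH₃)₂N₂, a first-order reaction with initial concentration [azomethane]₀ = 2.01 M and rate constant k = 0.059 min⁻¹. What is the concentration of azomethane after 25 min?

0.4598 M

Step 1: For a first-order reaction: [azomethane] = [azomethane]₀ × e^(-kt)
Step 2: [azomethane] = 2.01 × e^(-0.059 × 25)
Step 3: [azomethane] = 2.01 × e^(-1.475)
Step 4: [azomethane] = 2.01 × 0.228779 = 0.4598 M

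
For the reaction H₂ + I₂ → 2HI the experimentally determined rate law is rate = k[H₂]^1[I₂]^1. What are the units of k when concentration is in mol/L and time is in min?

(mol/L)⁻¹·min⁻¹

Step 1: Overall order = 1 + 1 = 2.
Step 2: rate has units mol/L·min⁻¹; [H₂]^1[I₂]^1 has units (mol/L)^2.
Step 3: k = rate/([H₂]^1[I₂]^1), so units of k = (mol/L)^(1-2)·min⁻¹ = (mol/L)⁻¹·min⁻¹.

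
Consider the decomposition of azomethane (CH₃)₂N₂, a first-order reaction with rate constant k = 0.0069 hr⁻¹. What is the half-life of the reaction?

100.5 hr

Step 1: For a first-order reaction, t₁/₂ = ln(2)/k
Step 2: t₁/₂ = ln(2)/0.0069
Step 3: t₁/₂ = 0.6931/0.0069 = 100.5 hr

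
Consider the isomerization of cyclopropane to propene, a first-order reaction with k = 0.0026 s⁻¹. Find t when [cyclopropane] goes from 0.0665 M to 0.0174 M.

515.7 s

Step 1: For first-order: t = ln([cyclopropane]₀/[cyclopropane])/k
Step 2: t = ln(0.0665/0.0174)/0.0026
Step 3: t = ln(3.822)/0.0026
Step 4: t = 1.341/0.0026 = 515.7 s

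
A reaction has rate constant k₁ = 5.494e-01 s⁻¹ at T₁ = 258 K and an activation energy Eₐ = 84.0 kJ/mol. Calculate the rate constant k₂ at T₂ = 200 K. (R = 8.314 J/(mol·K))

6.424e-06 s⁻¹

Step 1: Use the two-temperature Arrhenius form: ln(k₂/k₁) = -Eₐ/R × (1/T₂ - 1/T₁)
Step 2: Convert Eₐ to J/mol: 84.0 kJ/mol = 84000 J/mol
Step 3: 1/T₂ - 1/T₁ = 1/200 - 1/258 = 1.124031e-03 K⁻¹
Step 4: ln(k₂/k₁) = -84000/8.314 × 1.124031e-03 = -11.35658
Step 5: k₂ = k₁ × exp(-11.35658) = 5.494e-01 × 1.16923e-05 = 6.424e-06 s⁻¹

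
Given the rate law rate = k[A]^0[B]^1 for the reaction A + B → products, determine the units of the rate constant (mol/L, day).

day⁻¹

Step 1: Overall order = 0 + 1 = 1.
Step 2: rate has units mol/L·day⁻¹; [A]^0[B]^1 has units (mol/L)^1.
Step 3: k = rate/([A]^0[B]^1), so units of k = (mol/L)^(1-1)·day⁻¹ = day⁻¹.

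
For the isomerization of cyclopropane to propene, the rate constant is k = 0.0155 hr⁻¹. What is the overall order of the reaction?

first order (1)

Step 1: The units of k for an nth-order reaction are (concentration)^(1-n)·(time)⁻¹.
Step 2: Here k has units hr⁻¹, so the concentration exponent is 0.
Step 3: 1 - n = 0 ⇒ n = 1. The reaction is first order.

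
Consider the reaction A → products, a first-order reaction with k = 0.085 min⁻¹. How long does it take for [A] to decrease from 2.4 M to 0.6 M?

16.31 min

Step 1: For first-order: t = ln([A]₀/[A])/k
Step 2: t = ln(2.4/0.6)/0.085
Step 3: t = ln(4)/0.085
Step 4: t = 1.386/0.085 = 16.31 min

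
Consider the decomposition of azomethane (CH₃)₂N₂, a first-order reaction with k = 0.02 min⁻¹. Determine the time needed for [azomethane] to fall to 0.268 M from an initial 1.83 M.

96.05 min

Step 1: For first-order: t = ln([azomethane]₀/[azomethane])/k
Step 2: t = ln(1.83/0.268)/0.02
Step 3: t = ln(6.828)/0.02
Step 4: t = 1.921/0.02 = 96.05 min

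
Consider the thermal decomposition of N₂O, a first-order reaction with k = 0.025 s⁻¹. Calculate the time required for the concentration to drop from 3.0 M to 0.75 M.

55.45 s

Step 1: For first-order: t = ln([N₂O]₀/[N₂O])/k
Step 2: t = ln(3.0/0.75)/0.025
Step 3: t = ln(4)/0.025
Step 4: t = 1.386/0.025 = 55.45 s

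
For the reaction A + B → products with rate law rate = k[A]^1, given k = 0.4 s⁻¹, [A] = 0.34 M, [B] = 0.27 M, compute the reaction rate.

0.136 M/s

Step 1: The rate law is rate = k[A]^1
Step 2: Note that the rate does not depend on [B] (zero order in B).
Step 3: rate = 0.4 × (0.34)^1 = 0.136 M/s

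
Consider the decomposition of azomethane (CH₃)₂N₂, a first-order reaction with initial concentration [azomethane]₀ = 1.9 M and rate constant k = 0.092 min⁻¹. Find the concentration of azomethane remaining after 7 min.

0.9979 M

Step 1: For a first-order reaction: [azomethane] = [azomethane]₀ × e^(-kt)
Step 2: [azomethane] = 1.9 × e^(-0.092 × 7)
Step 3: [azomethane] = 1.9 × e^(-0.644)
Step 4: [azomethane] = 1.9 × 0.525187 = 0.9979 M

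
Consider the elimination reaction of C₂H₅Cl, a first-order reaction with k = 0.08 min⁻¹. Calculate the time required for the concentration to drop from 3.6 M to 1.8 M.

8.664 min

Step 1: For first-order: t = ln([C₂H₅Cl]₀/[C₂H₅Cl])/k
Step 2: t = ln(3.6/1.8)/0.08
Step 3: t = ln(2)/0.08
Step 4: t = 0.6931/0.08 = 8.664 min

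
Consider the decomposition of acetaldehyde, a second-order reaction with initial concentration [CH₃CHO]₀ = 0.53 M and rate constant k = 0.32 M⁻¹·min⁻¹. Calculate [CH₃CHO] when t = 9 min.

0.2098 M

Step 1: For a second-order reaction: 1/[CH₃CHO] = 1/[CH₃CHO]₀ + kt
Step 2: 1/[CH₃CHO] = 1/0.53 + 0.32 × 9
Step 3: 1/[CH₃CHO] = 1.887 + 2.88 = 4.767
Step 4: [CH₃CHO] = 1/4.767 = 0.2098 M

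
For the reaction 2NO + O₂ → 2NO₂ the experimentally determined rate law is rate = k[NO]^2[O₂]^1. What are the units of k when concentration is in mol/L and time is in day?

(mol/L)⁻²·day⁻¹

Step 1: Overall order = 2 + 1 = 3.
Step 2: rate has units mol/L·day⁻¹; [NO]^2[O₂]^1 has units (mol/L)^3.
Step 3: k = rate/([NO]^2[O₂]^1), so units of k = (mol/L)^(1-3)·day⁻¹ = (mol/L)⁻²·day⁻¹.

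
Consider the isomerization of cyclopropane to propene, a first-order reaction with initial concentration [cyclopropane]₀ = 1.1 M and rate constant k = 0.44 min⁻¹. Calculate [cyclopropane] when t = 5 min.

0.1219 M

Step 1: For a first-order reaction: [cyclopropane] = [cyclopropane]₀ × e^(-kt)
Step 2: [cyclopropane] = 1.1 × e^(-0.44 × 5)
Step 3: [cyclopropane] = 1.1 × e^(-2.2)
Step 4: [cyclopropane] = 1.1 × 0.110803 = 0.1219 M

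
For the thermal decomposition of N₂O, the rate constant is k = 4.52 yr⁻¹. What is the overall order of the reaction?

first order (1)

Step 1: The units of k for an nth-order reaction are (concentration)^(1-n)·(time)⁻¹.
Step 2: Here k has units yr⁻¹, so the concentration exponent is 0.
Step 3: 1 - n = 0 ⇒ n = 1. The reaction is first order.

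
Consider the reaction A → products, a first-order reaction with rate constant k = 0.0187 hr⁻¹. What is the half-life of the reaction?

37.07 hr

Step 1: For a first-order reaction, t₁/₂ = ln(2)/k
Step 2: t₁/₂ = ln(2)/0.0187
Step 3: t₁/₂ = 0.6931/0.0187 = 37.07 hr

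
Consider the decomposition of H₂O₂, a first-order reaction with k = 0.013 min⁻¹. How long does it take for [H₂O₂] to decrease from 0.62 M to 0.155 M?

106.6 min

Step 1: For first-order: t = ln([H₂O₂]₀/[H₂O₂])/k
Step 2: t = ln(0.62/0.155)/0.013
Step 3: t = ln(4)/0.013
Step 4: t = 1.386/0.013 = 106.6 min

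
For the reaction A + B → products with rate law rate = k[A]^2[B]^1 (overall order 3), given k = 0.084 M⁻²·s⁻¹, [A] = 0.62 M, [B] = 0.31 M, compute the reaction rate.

0.01001 M/s

Step 1: The rate law is rate = k[A]^2[B]^1, overall order = 2+1 = 3
Step 2: Substitute values: rate = 0.084 × (0.62)^2 × (0.31)^1
Step 3: rate = 0.084 × 0.3844 × 0.31 = 0.0100098 M/s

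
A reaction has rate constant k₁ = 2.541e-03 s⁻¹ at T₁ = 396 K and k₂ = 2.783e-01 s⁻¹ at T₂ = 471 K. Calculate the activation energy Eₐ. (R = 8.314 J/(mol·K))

97.1 kJ/mol

Step 1: Use the two-temperature Arrhenius form: ln(k₂/k₁) = -Eₐ/R × (1/T₂ - 1/T₁)
Step 2: ln(k₂/k₁) = ln(2.783e-01/2.541e-03) = ln(109.524) = 4.69614
Step 3: 1/T₂ - 1/T₁ = 1/471 - 1/396 = -4.021103e-04 K⁻¹
Step 4: Eₐ = -R × ln(k₂/k₁) / (1/T₂ - 1/T₁) = -8.314 × 4.69614 / -4.021103e-04
Step 5: Eₐ = 9.7097e+04 J/mol = 97.1 kJ/mol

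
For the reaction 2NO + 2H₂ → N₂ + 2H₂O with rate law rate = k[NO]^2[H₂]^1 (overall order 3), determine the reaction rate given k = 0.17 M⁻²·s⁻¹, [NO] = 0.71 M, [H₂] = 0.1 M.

0.00857 M/s

Step 1: The rate law is rate = k[NO]^2[H₂]^1, overall order = 2+1 = 3
Step 2: Substitute values: rate = 0.17 × (0.71)^2 × (0.1)^1
Step 3: rate = 0.17 × 0.5041 × 0.1 = 0.0085697 M/s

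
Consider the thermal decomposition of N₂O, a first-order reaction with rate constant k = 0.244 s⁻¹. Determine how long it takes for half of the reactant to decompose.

2.841 s

Step 1: For a first-order reaction, t₁/₂ = ln(2)/k
Step 2: t₁/₂ = ln(2)/0.244
Step 3: t₁/₂ = 0.6931/0.244 = 2.841 s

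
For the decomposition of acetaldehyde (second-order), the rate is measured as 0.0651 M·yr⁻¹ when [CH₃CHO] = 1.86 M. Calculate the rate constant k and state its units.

0.01882 M⁻¹·yr⁻¹

Step 1: rate = k[CH₃CHO]^2, so k = rate / [CH₃CHO]^2.
Step 2: k = 0.0651 / (1.86)^2 = 0.0651 / 3.46.
Step 3: k = 0.01882 M⁻¹·yr⁻¹.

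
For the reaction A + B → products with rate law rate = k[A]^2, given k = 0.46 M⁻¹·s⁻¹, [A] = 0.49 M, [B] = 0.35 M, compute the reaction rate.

0.1104 M/s

Step 1: The rate law is rate = k[A]^2
Step 2: Note that the rate does not depend on [B] (zero order in B).
Step 3: rate = 0.46 × (0.49)^2 = 0.110446 M/s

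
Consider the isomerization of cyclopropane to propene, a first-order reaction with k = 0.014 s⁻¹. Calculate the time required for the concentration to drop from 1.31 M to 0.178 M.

142.6 s

Step 1: For first-order: t = ln([cyclopropane]₀/[cyclopropane])/k
Step 2: t = ln(1.31/0.178)/0.014
Step 3: t = ln(7.36)/0.014
Step 4: t = 1.996/0.014 = 142.6 s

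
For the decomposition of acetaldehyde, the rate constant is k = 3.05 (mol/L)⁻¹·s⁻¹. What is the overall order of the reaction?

second order (2)

Step 1: The units of k for an nth-order reaction are (concentration)^(1-n)·(time)⁻¹.
Step 2: Here k has units (mol/L)⁻¹·s⁻¹, so the concentration exponent is -1.
Step 3: 1 - n = -1 ⇒ n = 2. The reaction is second order.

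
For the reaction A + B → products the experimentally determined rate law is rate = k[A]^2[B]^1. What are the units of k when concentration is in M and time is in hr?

M⁻²·hr⁻¹

Step 1: Overall order = 2 + 1 = 3.
Step 2: rate has units M·hr⁻¹; [A]^2[B]^1 has units M^3.
Step 3: k = rate/([A]^2[B]^1), so units of k = M^(1-3)·hr⁻¹ = M⁻²·hr⁻¹.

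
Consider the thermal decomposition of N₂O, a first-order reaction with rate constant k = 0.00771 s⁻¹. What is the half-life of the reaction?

89.9 s

Step 1: For a first-order reaction, t₁/₂ = ln(2)/k
Step 2: t₁/₂ = ln(2)/0.00771
Step 3: t₁/₂ = 0.6931/0.00771 = 89.9 s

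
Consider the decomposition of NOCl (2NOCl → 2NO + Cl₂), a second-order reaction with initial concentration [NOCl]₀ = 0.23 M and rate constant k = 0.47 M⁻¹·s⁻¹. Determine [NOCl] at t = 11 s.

0.1051 M

Step 1: For a second-order reaction: 1/[NOCl] = 1/[NOCl]₀ + kt
Step 2: 1/[NOCl] = 1/0.23 + 0.47 × 11
Step 3: 1/[NOCl] = 4.348 + 5.17 = 9.518
Step 4: [NOCl] = 1/9.518 = 0.1051 M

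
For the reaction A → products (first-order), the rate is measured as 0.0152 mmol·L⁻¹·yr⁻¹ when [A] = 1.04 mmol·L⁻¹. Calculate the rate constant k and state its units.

0.01462 yr⁻¹

Step 1: rate = k[A]^1, so k = rate / [A]^1.
Step 2: k = 0.0152 / (1.04)^1 = 0.0152 / 1.04.
Step 3: k = 0.01462 yr⁻¹.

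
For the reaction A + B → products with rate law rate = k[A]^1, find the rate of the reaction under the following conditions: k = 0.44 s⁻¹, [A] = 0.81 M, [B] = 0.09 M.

0.3564 M/s

Step 1: The rate law is rate = k[A]^1
Step 2: Note that the rate does not depend on [B] (zero order in B).
Step 3: rate = 0.44 × (0.81)^1 = 0.3564 M/s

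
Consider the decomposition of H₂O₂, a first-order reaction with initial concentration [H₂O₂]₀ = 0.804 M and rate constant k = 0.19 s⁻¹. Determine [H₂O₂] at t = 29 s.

0.003253 M

Step 1: For a first-order reaction: [H₂O₂] = [H₂O₂]₀ × e^(-kt)
Step 2: [H₂O₂] = 0.804 × e^(-0.19 × 29)
Step 3: [H₂O₂] = 0.804 × e^(-5.51)
Step 4: [H₂O₂] = 0.804 × 0.00404611 = 0.003253 M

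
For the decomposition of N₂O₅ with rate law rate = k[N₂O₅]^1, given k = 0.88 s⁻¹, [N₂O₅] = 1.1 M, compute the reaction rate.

0.968 M/s

Step 1: Identify the rate law: rate = k[N₂O₅]^1
Step 2: Substitute values: rate = 0.88 × (1.1)^1
Step 3: Calculate: rate = 0.88 × 1.1 = 0.968 M/s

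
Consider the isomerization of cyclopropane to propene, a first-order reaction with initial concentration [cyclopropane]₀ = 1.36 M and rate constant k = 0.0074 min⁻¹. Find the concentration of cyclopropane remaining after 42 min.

0.9967 M

Step 1: For a first-order reaction: [cyclopropane] = [cyclopropane]₀ × e^(-kt)
Step 2: [cyclopropane] = 1.36 × e^(-0.0074 × 42)
Step 3: [cyclopropane] = 1.36 × e^(-0.3108)
Step 4: [cyclopropane] = 1.36 × 0.73286 = 0.9967 M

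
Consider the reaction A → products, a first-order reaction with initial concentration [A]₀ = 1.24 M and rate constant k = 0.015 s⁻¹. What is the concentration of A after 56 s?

0.5353 M

Step 1: For a first-order reaction: [A] = [A]₀ × e^(-kt)
Step 2: [A] = 1.24 × e^(-0.015 × 56)
Step 3: [A] = 1.24 × e^(-0.84)
Step 4: [A] = 1.24 × 0.431711 = 0.5353 M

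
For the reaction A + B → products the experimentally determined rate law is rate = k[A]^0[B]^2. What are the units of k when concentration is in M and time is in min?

M⁻¹·min⁻¹

Step 1: Overall order = 0 + 2 = 2.
Step 2: rate has units M·min⁻¹; [A]^0[B]^2 has units M^2.
Step 3: k = rate/([A]^0[B]^2), so units of k = M^(1-2)·min⁻¹ = M⁻¹·min⁻¹.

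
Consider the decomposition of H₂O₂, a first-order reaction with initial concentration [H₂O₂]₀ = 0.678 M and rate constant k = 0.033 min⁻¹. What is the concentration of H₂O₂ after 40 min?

0.1811 M

Step 1: For a first-order reaction: [H₂O₂] = [H₂O₂]₀ × e^(-kt)
Step 2: [H₂O₂] = 0.678 × e^(-0.033 × 40)
Step 3: [H₂O₂] = 0.678 × e^(-1.32)
Step 4: [H₂O₂] = 0.678 × 0.267135 = 0.1811 M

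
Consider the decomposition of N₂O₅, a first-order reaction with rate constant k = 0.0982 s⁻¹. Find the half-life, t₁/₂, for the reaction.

7.059 s

Step 1: For a first-order reaction, t₁/₂ = ln(2)/k
Step 2: t₁/₂ = ln(2)/0.0982
Step 3: t₁/₂ = 0.6931/0.0982 = 7.059 s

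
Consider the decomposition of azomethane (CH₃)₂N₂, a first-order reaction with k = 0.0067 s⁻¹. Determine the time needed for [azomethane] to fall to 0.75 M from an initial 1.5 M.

103.5 s

Step 1: For first-order: t = ln([azomethane]₀/[azomethane])/k
Step 2: t = ln(1.5/0.75)/0.0067
Step 3: t = ln(2)/0.0067
Step 4: t = 0.6931/0.0067 = 103.5 s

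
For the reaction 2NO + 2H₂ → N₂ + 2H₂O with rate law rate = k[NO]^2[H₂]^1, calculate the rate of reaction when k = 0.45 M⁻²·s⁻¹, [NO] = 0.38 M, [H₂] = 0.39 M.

0.02534 M/s

Step 1: The rate law is rate = k[NO]^2[H₂]^1
Step 2: Substitute: rate = 0.45 × (0.38)^2 × (0.39)^1
Step 3: rate = 0.45 × 0.1444 × 0.39 = 0.0253422 M/s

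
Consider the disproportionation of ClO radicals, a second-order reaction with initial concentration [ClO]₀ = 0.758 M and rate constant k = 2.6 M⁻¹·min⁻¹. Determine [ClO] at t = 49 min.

0.007769 M

Step 1: For a second-order reaction: 1/[ClO] = 1/[ClO]₀ + kt
Step 2: 1/[ClO] = 1/0.758 + 2.6 × 49
Step 3: 1/[ClO] = 1.319 + 127.4 = 128.7
Step 4: [ClO] = 1/128.7 = 0.007769 M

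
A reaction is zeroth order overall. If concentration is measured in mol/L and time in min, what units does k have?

mol/L·min⁻¹

Step 1: For overall order n, rate = k × (concentration)^n.
Step 2: Rate has units mol/L·min⁻¹; concentration term has units (mol/L)^0.
Step 3: k = rate / (concentration)^n, so units of k = (mol/L)^(1-0)·min⁻¹ = mol/L·min⁻¹.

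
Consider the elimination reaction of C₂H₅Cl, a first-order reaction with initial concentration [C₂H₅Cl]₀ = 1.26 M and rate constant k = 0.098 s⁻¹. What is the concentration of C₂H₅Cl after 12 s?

0.3887 M

Step 1: For a first-order reaction: [C₂H₅Cl] = [C₂H₅Cl]₀ × e^(-kt)
Step 2: [C₂H₅Cl] = 1.26 × e^(-0.098 × 12)
Step 3: [C₂H₅Cl] = 1.26 × e^(-1.176)
Step 4: [C₂H₅Cl] = 1.26 × 0.30851 = 0.3887 M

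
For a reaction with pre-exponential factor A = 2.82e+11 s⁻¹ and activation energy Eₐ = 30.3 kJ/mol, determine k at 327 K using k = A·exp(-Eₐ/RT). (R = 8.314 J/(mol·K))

4.07e+06 s⁻¹

Step 1: Use the Arrhenius equation: k = A × exp(-Eₐ/RT)
Step 2: Convert Eₐ to J/mol: 30.3 kJ/mol = 30300 J/mol
Step 3: Calculate the exponent: -Eₐ/(RT) = -30300/(8.314 × 327) = -11.14512
Step 4: k = 2.82e+11 × exp(-11.14512)
Step 5: k = 2.82e+11 × 1.44456e-05 = 4.0737e+06 s⁻¹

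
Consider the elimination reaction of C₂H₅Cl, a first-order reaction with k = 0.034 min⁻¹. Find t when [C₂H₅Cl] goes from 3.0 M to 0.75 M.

40.77 min

Step 1: For first-order: t = ln([C₂H₅Cl]₀/[C₂H₅Cl])/k
Step 2: t = ln(3.0/0.75)/0.034
Step 3: t = ln(4)/0.034
Step 4: t = 1.386/0.034 = 40.77 min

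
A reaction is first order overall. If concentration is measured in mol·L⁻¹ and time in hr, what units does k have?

hr⁻¹

Step 1: For overall order n, rate = k × (concentration)^n.
Step 2: Rate has units mol·L⁻¹·hr⁻¹; concentration term has units (mol·L⁻¹)^1.
Step 3: k = rate / (concentration)^n, so units of k = (mol·L⁻¹)^(1-1)·hr⁻¹ = hr⁻¹.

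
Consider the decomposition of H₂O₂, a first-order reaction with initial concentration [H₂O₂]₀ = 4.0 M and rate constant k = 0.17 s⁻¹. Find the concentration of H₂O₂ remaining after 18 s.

0.1876 M

Step 1: For a first-order reaction: [H₂O₂] = [H₂O₂]₀ × e^(-kt)
Step 2: [H₂O₂] = 4.0 × e^(-0.17 × 18)
Step 3: [H₂O₂] = 4.0 × e^(-3.06)
Step 4: [H₂O₂] = 4.0 × 0.0468877 = 0.1876 M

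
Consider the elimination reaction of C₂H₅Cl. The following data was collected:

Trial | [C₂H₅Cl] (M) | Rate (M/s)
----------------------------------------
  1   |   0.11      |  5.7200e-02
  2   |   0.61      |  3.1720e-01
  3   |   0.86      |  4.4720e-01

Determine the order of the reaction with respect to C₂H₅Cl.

first order (1)

Step 1: Compare trials to find order n where rate₂/rate₁ = ([C₂H₅Cl]₂/[C₂H₅Cl]₁)^n
Step 2: rate₂/rate₁ = 3.1720e-01/5.7200e-02 = 5.545
Step 3: [C₂H₅Cl]₂/[C₂H₅Cl]₁ = 0.61/0.11 = 5.545
Step 4: n = ln(5.545)/ln(5.545) = 1.00 ≈ 1
Step 5: The reaction is first order in C₂H₅Cl.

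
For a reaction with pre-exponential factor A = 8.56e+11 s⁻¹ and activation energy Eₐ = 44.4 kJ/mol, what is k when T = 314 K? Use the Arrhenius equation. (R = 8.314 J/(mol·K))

3.52e+04 s⁻¹

Step 1: Use the Arrhenius equation: k = A × exp(-Eₐ/RT)
Step 2: Convert Eₐ to J/mol: 44.4 kJ/mol = 44400 J/mol
Step 3: Calculate the exponent: -Eₐ/(RT) = -44400/(8.314 × 314) = -17.00761
Step 4: k = 8.56e+11 × exp(-17.00761)
Step 5: k = 8.56e+11 × 4.10855e-08 = 3.5169e+04 s⁻¹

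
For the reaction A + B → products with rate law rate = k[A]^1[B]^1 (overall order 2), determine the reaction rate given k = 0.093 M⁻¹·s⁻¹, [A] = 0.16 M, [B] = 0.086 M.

0.00128 M/s

Step 1: The rate law is rate = k[A]^1[B]^1, overall order = 1+1 = 2
Step 2: Substitute values: rate = 0.093 × (0.16)^1 × (0.086)^1
Step 3: rate = 0.093 × 0.16 × 0.086 = 0.00127968 M/s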